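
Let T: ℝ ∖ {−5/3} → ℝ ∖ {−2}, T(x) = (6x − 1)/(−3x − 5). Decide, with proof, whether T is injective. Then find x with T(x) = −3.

Suppose T(a) = T(b). Cross-multiplying: (6a − 1)(−3b − 5) = (6b − 1)(−3a − 5).
Expanding both sides and cancelling the symmetric terms leaves −33·(a − b) = 0. Since −33 ≠ 0, a = b. Therefore T is injective.
Solving T(x) = −3: cross-multiplying gives 6x − 1 = −3(−3x − 5), which rearranges to −3x = 16, so x = −16/3.

-16/3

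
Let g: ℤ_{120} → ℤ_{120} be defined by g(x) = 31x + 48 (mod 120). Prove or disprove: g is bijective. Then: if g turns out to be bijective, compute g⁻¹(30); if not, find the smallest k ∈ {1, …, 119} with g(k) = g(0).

Recall: g is injective if g(s) = g(t) implies s = t.
If g(s) = g(t), then 31s ≡ 31t (mod 120). Because gcd(31, 120) = 1, we may cancel 31 to get s ≡ t (mod 120).
We now compute 31⁻¹ mod 120 explicitly. Euclid's algorithm: 120 = 3·31 + 27, 31 = 1·27 + 4, 27 = 6·4 + 3, 4 = 1·3 + 1; back-substituting gives 1 = 31·31 − 8·120, so 31⁻¹ ≡ 31 (mod 120).
Then y ↦ 31(y − 48) is a two-sided inverse to g, so every y ∈ ℤ_{120} has a preimage.
Therefore g is bijective.
Since g is bijective, we compute g⁻¹(30): solve 31x + 48 ≡ 30 (mod 120), i.e. 31x ≡ 102 (mod 120).
Multiplying by 31⁻¹ = 31 gives x ≡ 31·102 = 3162 = 26·120 + 42 ≡ 42 (mod 120).
Check: g(42) = 31·42 + 48 = 1350 = 11·120 + 30 ≡ 30 (mod 120).

42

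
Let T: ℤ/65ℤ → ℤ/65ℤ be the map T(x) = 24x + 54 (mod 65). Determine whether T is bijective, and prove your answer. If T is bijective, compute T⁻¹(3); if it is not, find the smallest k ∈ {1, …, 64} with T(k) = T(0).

Suppose T(x_1) = T(x_2) in ℤ/65ℤ. Then 24x_1 + 54 ≡ 24x_2 + 54 (mod 65), so 24(x_1 − x_2) ≡ 0 (mod 65).
Since gcd(24, 65) = 1, 24 is invertible modulo 65, thus x_1 − x_2 ≡ 0 (mod 65), i.e. x_1 = x_2.
We now compute 24⁻¹ mod 65 explicitly. Euclid's algorithm: 65 = 2·24 + 17, 24 = 1·17 + 7, 17 = 2·7 + 3, 7 = 2·3 + 1; back-substituting gives 1 = 19·24 − 7·65, so 24⁻¹ ≡ 19 (mod 65).
For any y ∈ ℤ/65ℤ, x = 19(y − 54) mod 65 satisfies T(x) = 24·19(y − 54) + 54 ≡ y (since 24·19 ≡ 1 mod 65). So every y has a preimage.
Thus T is bijective.
Since T is bijective, we compute T⁻¹(3): solve 24x + 54 ≡ 3 (mod 65), i.e. 24x ≡ 14 (mod 65).
Multiplying by 24⁻¹ = 19 gives x ≡ 19·14 = 266 = 4·65 + 6 ≡ 6 (mod 65).
Check: T(6) = 24·6 + 54 = 198 = 3·65 + 3 ≡ 3 (mod 65).

6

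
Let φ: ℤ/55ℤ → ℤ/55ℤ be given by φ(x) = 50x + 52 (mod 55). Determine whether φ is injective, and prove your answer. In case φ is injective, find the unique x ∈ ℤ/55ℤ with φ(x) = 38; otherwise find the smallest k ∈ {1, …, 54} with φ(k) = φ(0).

11

Recall: injectivity means: for all a, b in the domain, φ(a) = φ(b) implies a = b.
We have gcd(50, 55) = 5 > 1. Taking a = 0 and b = 11: φ(0) = 52 and φ(11) = 50·11 + 52 = 602 ≡ 52 (mod 55).
So φ(0) = φ(11) while 0 ≠ 11, thus φ is not injective.
Since φ is not injective, we find the least positive k with φ(k) = φ(0): this means 50k ≡ 0 (mod 55), i.e. 55 ∣ 50k. Since gcd(50, 55) = 5, dividing through by 5 this holds exactly when 11 ∣ 10k, and as gcd(10, 11) = 1, exactly when 11 ∣ k.
The smallest positive such k is 11.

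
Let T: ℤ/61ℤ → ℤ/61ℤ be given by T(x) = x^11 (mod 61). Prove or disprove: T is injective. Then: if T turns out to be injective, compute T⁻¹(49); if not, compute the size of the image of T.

46

Since 61 is prime, the nonzero elements of ℤ/61ℤ form a cyclic group of order 60.
As gcd(11, 60) = 1, raising to the 11th power is a bijection on this group: if s^11 ≡ t^11 then (st^{−1})^11 = 1, and the only element of order dividing gcd(11, 60) = 1 is 1, so s = t.
With T(0) = 0 this makes T injective on all of ℤ/61ℤ, hence bijective (finite equal-size domain and codomain). In particular T is injective.
Since T is injective, we find the preimage of 49. The inverse of x ↦ x^11 on (ℤ/61ℤ)^× is x ↦ x^11, because 11·11 = 121 = 2·60 + 1 ≡ 1 (mod 60) and x^{60} = 1 for x ≠ 0 (Fermat). So T⁻¹(49) = 49^11 mod 61.
Repeated squaring mod 61: 49^1 ≡ 49, 49^2 ≡ 49² = 2401 ≡ 22, 49^4 ≡ 22² = 484 ≡ 57, 49^8 ≡ 57² = 3249 ≡ 16. Since 11 = 8 + 2 + 1, 49^11 ≡ 16·22·49: 16·22 = 352 ≡ 47, then 47·49 = 2303 ≡ 46. So 49^11 ≡ 46 (mod 61).
Hence T⁻¹(49) = 46.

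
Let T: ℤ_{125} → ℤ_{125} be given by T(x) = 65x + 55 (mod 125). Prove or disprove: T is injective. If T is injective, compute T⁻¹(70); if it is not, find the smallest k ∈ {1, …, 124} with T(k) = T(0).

Recall: T is injective if T(u) = T(v) implies u = v.
We have gcd(65, 125) = 5 > 1. Taking u = 0 and v = 25: T(0) = 55 and T(25) = 65·25 + 55 = 1680 ≡ 55 (mod 125).
So T(0) = T(25) while 0 ≠ 25, therefore T is not injective.
Since T is not injective, we find the least positive k with T(k) = T(0): this means 65k ≡ 0 (mod 125), i.e. 125 ∣ 65k. Since gcd(65, 125) = 5, dividing through by 5 this holds exactly when 25 ∣ 13k, and as gcd(13, 25) = 1, exactly when 25 ∣ k.
The smallest positive such k is 25.

25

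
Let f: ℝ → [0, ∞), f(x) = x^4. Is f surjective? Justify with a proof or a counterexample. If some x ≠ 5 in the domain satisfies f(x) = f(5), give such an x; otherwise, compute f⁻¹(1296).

-5

For any y ∈ [0, ∞), x = y^{1/4} ∈ ℝ satisfies x^4 = y, so f is surjective.
For the follow-up, such an x exists: taking x = −5 ∈ ℝ gives f(−5) = 625 = f(5) with −5 ≠ 5.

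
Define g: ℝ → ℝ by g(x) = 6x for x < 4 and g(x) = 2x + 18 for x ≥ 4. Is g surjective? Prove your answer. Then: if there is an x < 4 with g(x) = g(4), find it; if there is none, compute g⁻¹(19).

Both pieces are strictly increasing (slopes 6 and 2), so each is injective on its own interval.
The left piece maps (−∞, 4) onto (−∞, 24); the right piece maps [4, ∞) onto [26, ∞).
The union (−∞, 24) ∪ [26, ∞) omits the interval between 24 and 26; in particular 24 has no preimage. So g is not surjective.
Because the two images are disjoint, no x < 4 has g(x) = g(4), so we compute g⁻¹(19): 19 lies in (−∞, 24), so solve 6x = 19: x = (19 − 0)/6 = 19/6.

19/6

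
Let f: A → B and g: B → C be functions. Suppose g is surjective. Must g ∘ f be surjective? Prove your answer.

not surjective

No. Take A = {1}, B = C = {1, 2, 3}, f(1) = 1, and g = identity (surjective).
Then (g ∘ f)(1) = 1, and 3 ∈ C has no preimage under g ∘ f, so g ∘ f is not surjective.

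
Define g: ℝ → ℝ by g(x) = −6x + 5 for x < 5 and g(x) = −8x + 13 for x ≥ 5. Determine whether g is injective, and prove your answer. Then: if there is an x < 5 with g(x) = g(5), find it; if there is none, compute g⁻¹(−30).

43/8

Both pieces are strictly decreasing (slopes −6 and −8), so each is injective on its own interval.
The left piece maps (−∞, 5) onto (−25, ∞); the right piece maps [5, ∞) onto (−∞, −27].
These images are disjoint, so no value is attained by both pieces. So g is injective.
Because the two images are disjoint, no x < 5 has g(x) = g(5), so we compute g⁻¹(−30): −30 lies in (−∞, −27], so solve −8x + 13 = −30: x = (−30 − 13)/(−8) = 43/8.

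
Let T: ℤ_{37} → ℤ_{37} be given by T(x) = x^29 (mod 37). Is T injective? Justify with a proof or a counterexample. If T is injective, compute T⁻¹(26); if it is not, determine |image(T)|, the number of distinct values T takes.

Since 37 is prime, the nonzero elements of ℤ_{37} form a cyclic group of order 36.
As gcd(29, 36) = 1, raising to the 29th power is a bijection on this group: if s^29 ≡ t^29 then (st^{−1})^29 = 1, and the only element of order dividing gcd(29, 36) = 1 is 1, so s = t.
With T(0) = 0 this makes T injective on all of ℤ_{37}, hence bijective (finite equal-size domain and codomain). In particular T is injective.
Since T is injective, we find the preimage of 26. The inverse of x ↦ x^29 on (ℤ_{37})^× is x ↦ x^5, because 29·5 = 145 = 4·36 + 1 ≡ 1 (mod 36) and x^{36} = 1 for x ≠ 0 (Fermat). So T⁻¹(26) = 26^5 mod 37.
Repeated squaring mod 37: 26^1 ≡ 26, 26^2 ≡ 26² = 676 ≡ 10, 26^4 ≡ 10² = 100 ≡ 26. Since 5 = 4 + 1, 26^5 ≡ 26·26: 26·26 = 676 ≡ 10. So 26^5 ≡ 10 (mod 37).
Hence T⁻¹(26) = 10.

10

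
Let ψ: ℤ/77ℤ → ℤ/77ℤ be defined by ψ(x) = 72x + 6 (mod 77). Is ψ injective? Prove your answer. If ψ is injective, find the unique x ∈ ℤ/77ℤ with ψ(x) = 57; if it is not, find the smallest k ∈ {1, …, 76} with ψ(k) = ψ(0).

Recall that injectivity means: for all u, v in the domain, ψ(u) = ψ(v) implies u = v.
If ψ(u) = ψ(v), then 72u ≡ 72v (mod 77). Because gcd(72, 77) = 1, we may cancel 72 to get u ≡ v (mod 77).
So ψ is injective.
We now compute 72⁻¹ mod 77 explicitly. Euclid's algorithm: 77 = 1·72 + 5, 72 = 14·5 + 2, 5 = 2·2 + 1; back-substituting gives 1 = 46·72 − 43·77, so 72⁻¹ ≡ 46 (mod 77).
Since ψ is injective, we compute ψ⁻¹(57): solve 72x + 6 ≡ 57 (mod 77), i.e. 72x ≡ 51 (mod 77).
Multiplying by 72⁻¹ = 46 gives x ≡ 46·51 = 2346 = 30·77 + 36 ≡ 36 (mod 77).
Check: ψ(36) = 72·36 + 6 = 2598 = 33·77 + 57 ≡ 57 (mod 77).

36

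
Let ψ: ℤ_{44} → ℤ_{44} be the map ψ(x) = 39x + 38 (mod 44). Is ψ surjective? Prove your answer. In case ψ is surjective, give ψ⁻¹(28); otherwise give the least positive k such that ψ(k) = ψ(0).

2

Recall that ψ is surjective if every y in the codomain equals ψ(x) for some x in the domain.
Since gcd(39, 44) = 1, 39 is invertible modulo 44. Euclid's algorithm: 44 = 1·39 + 5, 39 = 7·5 + 4, 5 = 1·4 + 1; back-substituting gives 1 = 35·39 − 31·44, so 39⁻¹ ≡ 35 (mod 44).
For any y ∈ ℤ_{44}, x = 35(y − 38) mod 44 satisfies ψ(x) = 39·35(y − 38) + 38 ≡ y (since 39·35 ≡ 1 mod 44). So every y has a preimage.
Therefore ψ is surjective.
Since ψ is surjective, we find ψ⁻¹(28): we need 39x ≡ 28 − 38 ≡ 34 (mod 44). Using 39⁻¹ = 35: x ≡ 35·34 = 1190 = 27·44 + 2, so x = 2.
Check: ψ(2) = 39·2 + 38 = 116 = 2·44 + 28 ≡ 28 (mod 44).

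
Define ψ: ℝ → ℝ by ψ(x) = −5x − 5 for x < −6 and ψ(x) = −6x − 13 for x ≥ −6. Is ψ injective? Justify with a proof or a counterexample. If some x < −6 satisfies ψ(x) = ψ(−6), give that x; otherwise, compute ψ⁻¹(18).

Both pieces are strictly decreasing (slopes −5 and −6), so each is injective on its own interval.
The left piece maps (−∞, −6) onto (25, ∞); the right piece maps [−6, ∞) onto (−∞, 23].
These images are disjoint, so no value is attained by both pieces. Hence ψ is injective.
Because the two images are disjoint, no x < −6 has ψ(x) = ψ(−6), so we compute ψ⁻¹(18): 18 lies in (−∞, 23], so solve −6x − 13 = 18: x = (18 + 13)/(−6) = −31/6.

-31/6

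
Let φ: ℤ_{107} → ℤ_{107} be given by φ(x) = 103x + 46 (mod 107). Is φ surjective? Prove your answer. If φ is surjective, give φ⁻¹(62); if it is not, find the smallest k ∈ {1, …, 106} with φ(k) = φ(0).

Since gcd(103, 107) = 1, 103 is invertible modulo 107. Euclid's algorithm: 107 = 1·103 + 4, 103 = 25·4 + 3, 4 = 1·3 + 1; back-substituting gives 1 = 80·103 − 77·107, so 103⁻¹ ≡ 80 (mod 107).
Then y ↦ 80(y − 46) is a two-sided inverse to φ, so every y ∈ ℤ_{107} has a preimage.
So φ is surjective.
Since φ is surjective, we compute φ⁻¹(62): solve 103x + 46 ≡ 62 (mod 107), i.e. 103x ≡ 16 (mod 107).
Multiplying by 103⁻¹ = 80 gives x ≡ 80·16 = 1280 = 11·107 + 103 ≡ 103 (mod 107).
Check: φ(103) = 103·103 + 46 = 10655 = 99·107 + 62 ≡ 62 (mod 107).

103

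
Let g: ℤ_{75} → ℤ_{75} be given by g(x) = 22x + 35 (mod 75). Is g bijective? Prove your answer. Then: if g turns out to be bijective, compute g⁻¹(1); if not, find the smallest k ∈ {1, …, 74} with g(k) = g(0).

53

Recall: injectivity means: for all u, v in the domain, g(u) = g(v) implies u = v.
Suppose g(u) = g(v) in ℤ_{75}. Then 22u + 35 ≡ 22v + 35 (mod 75), thus 22(u − v) ≡ 0 (mod 75).
Since gcd(22, 75) = 1, 22 is invertible modulo 75, so u − v ≡ 0 (mod 75), i.e. u = v.
We now compute 22⁻¹ mod 75 explicitly. Euclid's algorithm: 75 = 3·22 + 9, 22 = 2·9 + 4, 9 = 2·4 + 1; back-substituting gives 1 = 58·22 − 17·75, so 22⁻¹ ≡ 58 (mod 75).
For any y ∈ ℤ_{75}, x = 58(y − 35) mod 75 satisfies g(x) = 22·58(y − 35) + 35 ≡ y (since 22·58 ≡ 1 mod 75). So every y has a preimage.
So g is bijective.
Since g is bijective, we find g⁻¹(1): we need 22x ≡ 1 − 35 ≡ 41 (mod 75). Using 22⁻¹ = 58: x ≡ 58·41 = 2378 = 31·75 + 53, so x = 53.
Check: g(53) = 22·53 + 35 = 1201 = 16·75 + 1 ≡ 1 (mod 75).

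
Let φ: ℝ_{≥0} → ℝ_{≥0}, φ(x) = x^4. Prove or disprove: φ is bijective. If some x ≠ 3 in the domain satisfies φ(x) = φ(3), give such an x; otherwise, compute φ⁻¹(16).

On ℝ_{≥0}, x ↦ x^4 is strictly increasing (injective) and for any y ∈ ℝ_{≥0} the 4th root y^{1/4} lies in ℝ_{≥0} (surjective). So φ is bijective.
Since x ↦ x^4 is strictly increasing on ℝ_{≥0}, it is injective there, so no x ≠ 3 in the domain has φ(x) = φ(3). We therefore compute φ⁻¹(16) = 16^{1/4} = 2 (indeed 2^4 = 16).

2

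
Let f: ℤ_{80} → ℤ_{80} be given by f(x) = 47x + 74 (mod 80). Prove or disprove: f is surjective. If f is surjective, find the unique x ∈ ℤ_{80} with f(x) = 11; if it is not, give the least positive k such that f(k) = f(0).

Since gcd(47, 80) = 1, 47 is invertible modulo 80. Euclid's algorithm: 80 = 1·47 + 33, 47 = 1·33 + 14, 33 = 2·14 + 5, 14 = 2·5 + 4, 5 = 1·4 + 1; back-substituting gives 1 = 63·47 − 37·80, so 47⁻¹ ≡ 63 (mod 80).
For any y ∈ ℤ_{80}, x = 63(y − 74) mod 80 satisfies f(x) = 47·63(y − 74) + 74 ≡ y (since 47·63 ≡ 1 mod 80). So every y has a preimage.
Hence f is surjective.
Since f is surjective, we find f⁻¹(11): we need 47x ≡ 11 − 74 ≡ 17 (mod 80). Using 47⁻¹ = 63: x ≡ 63·17 = 1071 = 13·80 + 31, so x = 31.
Check: f(31) = 47·31 + 74 = 1531 = 19·80 + 11 ≡ 11 (mod 80).

31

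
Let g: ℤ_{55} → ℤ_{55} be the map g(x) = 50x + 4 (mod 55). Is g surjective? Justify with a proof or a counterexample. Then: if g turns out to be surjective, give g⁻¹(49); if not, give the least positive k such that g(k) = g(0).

Since gcd(50, 55) = 5, we have 50x ≡ 0 (mod 5) for all x, so g(x) ≡ 4 (mod 5).
But 0 ≢ 4 (mod 5), so 0 ∈ ℤ_{55} has no preimage. Thus g is not surjective.
Since g is not surjective, we find the least positive k with g(k) = g(0): this means 50k ≡ 0 (mod 55), i.e. 55 ∣ 50k. Since gcd(50, 55) = 5, dividing through by 5 this holds exactly when 11 ∣ 10k, and as gcd(10, 11) = 1, exactly when 11 ∣ k.
The smallest positive such k is 11.

11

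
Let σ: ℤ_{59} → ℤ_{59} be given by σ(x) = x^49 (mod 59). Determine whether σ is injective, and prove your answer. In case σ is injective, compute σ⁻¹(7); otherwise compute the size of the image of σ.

Since 59 is prime, the nonzero elements of ℤ_{59} form a cyclic group of order 58.
As gcd(49, 58) = 1, raising to the 49th power is a bijection on this group: if s^49 ≡ t^49 then (st^{−1})^49 = 1, and the only element of order dividing gcd(49, 58) = 1 is 1, so s = t.
With σ(0) = 0 this makes σ injective on all of ℤ_{59}, hence bijective (finite equal-size domain and codomain). In particular σ is injective.
Since σ is injective, we find the preimage of 7. The inverse of x ↦ x^49 on (ℤ_{59})^× is x ↦ x^45, because 49·45 = 2205 = 38·58 + 1 ≡ 1 (mod 58) and x^{58} = 1 for x ≠ 0 (Fermat). So σ⁻¹(7) = 7^45 mod 59.
Repeated squaring mod 59: 7^1 ≡ 7, 7^2 ≡ 7² = 49, 7^4 ≡ 49² = 2401 ≡ 41, 7^8 ≡ 41² = 1681 ≡ 29, 7^16 ≡ 29² = 841 ≡ 15, 7^32 ≡ 15² = 225 ≡ 48. Since 45 = 32 + 8 + 4 + 1, 7^45 ≡ 48·29·41·7: 48·29 = 1392 ≡ 35, then 35·41 = 1435 ≡ 19, then 19·7 = 133 ≡ 15. So 7^45 ≡ 15 (mod 59).
Hence σ⁻¹(7) = 15.

15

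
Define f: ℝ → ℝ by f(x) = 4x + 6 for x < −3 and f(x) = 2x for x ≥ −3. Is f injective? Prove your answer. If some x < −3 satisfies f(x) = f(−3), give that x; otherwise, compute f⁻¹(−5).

Both pieces are strictly increasing (slopes 4 and 2), so each is injective on its own interval.
The left piece maps (−∞, −3) onto (−∞, −6); the right piece maps [−3, ∞) onto [−6, ∞).
These images are disjoint, so no value is attained by both pieces. Hence f is injective.
Because the two images are disjoint, no x < −3 has f(x) = f(−3), so we compute f⁻¹(−5): −5 lies in [−6, ∞), so solve 2x = −5: x = (−5 − 0)/2 = −5/2.

-5/2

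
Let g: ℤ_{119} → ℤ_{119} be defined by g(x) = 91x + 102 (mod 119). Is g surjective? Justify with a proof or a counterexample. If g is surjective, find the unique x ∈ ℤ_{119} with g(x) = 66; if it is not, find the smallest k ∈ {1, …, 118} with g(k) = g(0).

17

Since gcd(91, 119) = 7, we have 91x ≡ 0 (mod 7) for all x, so g(x) ≡ 4 (mod 7).
But 0 ≢ 4 (mod 7), so 0 ∈ ℤ_{119} has no preimage. So g is not surjective.
Since g is not surjective, we find the least positive k with g(k) = g(0): this means 91k ≡ 0 (mod 119), i.e. 119 ∣ 91k. Since gcd(91, 119) = 7, dividing through by 7 this holds exactly when 17 ∣ 13k, and as gcd(13, 17) = 1, exactly when 17 ∣ k.
The smallest positive such k is 17.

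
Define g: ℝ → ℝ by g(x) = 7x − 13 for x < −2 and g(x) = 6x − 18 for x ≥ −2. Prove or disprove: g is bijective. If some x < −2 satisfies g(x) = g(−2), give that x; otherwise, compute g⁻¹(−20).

Both pieces are strictly increasing (slopes 7 and 6), so each is injective on its own interval.
The left piece maps (−∞, −2) onto (−∞, −27); the right piece maps [−2, ∞) onto [−30, ∞).
These images overlap. In particular g(−2) = −30 (right piece), and solving 7x − 13 = −30 on the left piece gives x = −17/7 < −2.
So g(−17/7) = g(−2) with −17/7 ≠ −2, and g is not injective, hence not bijective. This x = −17/7 is the requested value below −2.

-17/7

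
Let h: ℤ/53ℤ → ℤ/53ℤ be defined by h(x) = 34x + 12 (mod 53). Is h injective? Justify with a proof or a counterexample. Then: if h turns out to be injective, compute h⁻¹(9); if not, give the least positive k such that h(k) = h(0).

Suppose h(u) = h(v) in ℤ/53ℤ. Then 34u + 12 ≡ 34v + 12 (mod 53), hence 34(u − v) ≡ 0 (mod 53).
Since gcd(34, 53) = 1, 34 is invertible modulo 53, thus u − v ≡ 0 (mod 53), i.e. u = v.
Hence h is injective.
We now compute 34⁻¹ mod 53 explicitly. Euclid's algorithm: 53 = 1·34 + 19, 34 = 1·19 + 15, 19 = 1·15 + 4, 15 = 3·4 + 3, 4 = 1·3 + 1; back-substituting gives 1 = 39·34 − 25·53, so 34⁻¹ ≡ 39 (mod 53).
Since h is injective, we find h⁻¹(9): we need 34x ≡ 9 − 12 ≡ 50 (mod 53). Using 34⁻¹ = 39: x ≡ 39·50 = 1950 = 36·53 + 42, so x = 42.
Check: h(42) = 34·42 + 12 = 1440 = 27·53 + 9 ≡ 9 (mod 53).

42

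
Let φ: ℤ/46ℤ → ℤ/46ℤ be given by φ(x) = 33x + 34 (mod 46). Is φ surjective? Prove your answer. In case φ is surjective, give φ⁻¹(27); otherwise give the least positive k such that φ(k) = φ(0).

43

Since gcd(33, 46) = 1, 33 is invertible modulo 46. Euclid's algorithm: 46 = 1·33 + 13, 33 = 2·13 + 7, 13 = 1·7 + 6, 7 = 1·6 + 1; back-substituting gives 1 = 7·33 − 5·46, so 33⁻¹ ≡ 7 (mod 46).
For any y ∈ ℤ/46ℤ, x = 7(y − 34) mod 46 satisfies φ(x) = 33·7(y − 34) + 34 ≡ y (since 33·7 ≡ 1 mod 46). So every y has a preimage.
Hence φ is surjective.
Since φ is surjective, we compute φ⁻¹(27): solve 33x + 34 ≡ 27 (mod 46), i.e. 33x ≡ 39 (mod 46).
Multiplying by 33⁻¹ = 7 gives x ≡ 7·39 = 273 = 5·46 + 43 ≡ 43 (mod 46).
Check: φ(43) = 33·43 + 34 = 1453 = 31·46 + 27 ≡ 27 (mod 46).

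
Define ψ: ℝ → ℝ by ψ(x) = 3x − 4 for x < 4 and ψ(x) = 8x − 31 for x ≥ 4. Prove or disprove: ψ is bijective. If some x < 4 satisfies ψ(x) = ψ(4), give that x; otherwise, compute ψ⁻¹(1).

Both pieces are strictly increasing (slopes 3 and 8), so each is injective on its own interval.
The left piece maps (−∞, 4) onto (−∞, 8); the right piece maps [4, ∞) onto [1, ∞).
These images overlap. In particular ψ(4) = 1 (right piece), and solving 3x − 4 = 1 on the left piece gives x = 5/3 < 4.
So ψ(5/3) = ψ(4) with 5/3 ≠ 4, and ψ is not injective, hence not bijective. This x = 5/3 is the requested value below 4.

5/3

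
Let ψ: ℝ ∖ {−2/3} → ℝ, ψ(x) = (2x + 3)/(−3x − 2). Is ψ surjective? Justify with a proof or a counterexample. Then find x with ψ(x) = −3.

If ψ(x) = −2/3, cross-multiplying gives −3(2x + 3) = 2(−3x − 2), which simplifies to −9 = −4 — false.  So −2/3 has no preimage and ψ is not surjective.
Solving ψ(x) = −3: cross-multiplying gives 2x + 3 = −3(−3x − 2), which rearranges to −7x = 3, so x = −3/7.

-3/7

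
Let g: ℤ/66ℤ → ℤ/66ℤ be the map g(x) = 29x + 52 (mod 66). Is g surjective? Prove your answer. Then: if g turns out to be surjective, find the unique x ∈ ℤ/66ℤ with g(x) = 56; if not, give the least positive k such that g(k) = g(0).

Since gcd(29, 66) = 1, 29 is invertible modulo 66. Euclid's algorithm: 66 = 2·29 + 8, 29 = 3·8 + 5, 8 = 1·5 + 3, 5 = 1·3 + 2, 3 = 1·2 + 1; back-substituting gives 1 = 41·29 − 18·66, so 29⁻¹ ≡ 41 (mod 66).
For any y ∈ ℤ/66ℤ, x = 41(y − 52) mod 66 satisfies g(x) = 29·41(y − 52) + 52 ≡ y (since 29·41 ≡ 1 mod 66). So every y has a preimage.
Therefore g is surjective.
Since g is surjective, we find g⁻¹(56): we need 29x ≡ 56 − 52 ≡ 4 (mod 66). Using 29⁻¹ = 41: x ≡ 41·4 = 164 = 2·66 + 32, so x = 32.
Check: g(32) = 29·32 + 52 = 980 = 14·66 + 56 ≡ 56 (mod 66).

32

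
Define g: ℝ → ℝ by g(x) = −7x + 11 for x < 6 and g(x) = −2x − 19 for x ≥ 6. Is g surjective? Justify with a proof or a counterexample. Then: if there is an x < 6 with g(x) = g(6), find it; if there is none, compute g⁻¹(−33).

7

Both pieces are strictly decreasing (slopes −7 and −2), so each is injective on its own interval.
The left piece maps (−∞, 6) onto (−31, ∞); the right piece maps [6, ∞) onto (−∞, −31].
These images together cover ℝ, so g is surjective.
Because the two images are disjoint, no x < 6 has g(x) = g(6), so we compute g⁻¹(−33): −33 lies in (−∞, −31], so solve −2x − 19 = −33: x = (−33 + 19)/(−2) = 7.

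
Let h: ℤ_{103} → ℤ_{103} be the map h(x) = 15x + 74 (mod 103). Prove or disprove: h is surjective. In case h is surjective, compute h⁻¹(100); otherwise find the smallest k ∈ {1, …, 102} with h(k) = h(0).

91

Since gcd(15, 103) = 1, 15 is invertible modulo 103. Euclid's algorithm: 103 = 6·15 + 13, 15 = 1·13 + 2, 13 = 6·2 + 1; back-substituting gives 1 = 55·15 − 8·103, so 15⁻¹ ≡ 55 (mod 103).
For any y ∈ ℤ_{103}, x = 55(y − 74) mod 103 satisfies h(x) = 15·55(y − 74) + 74 ≡ y (since 15·55 ≡ 1 mod 103). So every y has a preimage.
Hence h is surjective.
Since h is surjective, we find h⁻¹(100): we need 15x ≡ 100 − 74 ≡ 26 (mod 103). Using 15⁻¹ = 55: x ≡ 55·26 = 1430 = 13·103 + 91, so x = 91.
Check: h(91) = 15·91 + 74 = 1439 = 13·103 + 100 ≡ 100 (mod 103).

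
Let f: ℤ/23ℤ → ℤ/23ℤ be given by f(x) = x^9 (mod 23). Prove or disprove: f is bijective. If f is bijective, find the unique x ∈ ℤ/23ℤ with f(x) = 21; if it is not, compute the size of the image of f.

Since 23 is prime, the nonzero elements of ℤ/23ℤ form a cyclic group of order 22.
As gcd(9, 22) = 1, raising to the 9th power is a bijection on this group: if u^9 ≡ v^9 then (uv^{−1})^9 = 1, and the only element of order dividing gcd(9, 22) = 1 is 1, so u = v.
With f(0) = 0 this makes f injective on all of ℤ/23ℤ, hence bijective (finite equal-size domain and codomain). In particular f is bijective.
Since f is bijective, we find the preimage of 21. The inverse of x ↦ x^9 on (ℤ/23ℤ)^× is x ↦ x^5, because 9·5 = 45 = 2·22 + 1 ≡ 1 (mod 22) and x^{22} = 1 for x ≠ 0 (Fermat). So f⁻¹(21) = 21^5 mod 23.
Repeated squaring mod 23: 21^1 ≡ 21, 21^2 ≡ 21² = 441 ≡ 4, 21^4 ≡ 4² = 16. Since 5 = 4 + 1, 21^5 ≡ 16·21: 16·21 = 336 ≡ 14. So 21^5 ≡ 14 (mod 23).
Hence f⁻¹(21) = 14.

14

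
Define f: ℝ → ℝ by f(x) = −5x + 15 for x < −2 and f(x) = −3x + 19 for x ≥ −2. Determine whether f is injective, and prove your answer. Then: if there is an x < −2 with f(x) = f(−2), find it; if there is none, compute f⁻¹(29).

Both pieces are strictly decreasing (slopes −5 and −3), so each is injective on its own interval.
The left piece maps (−∞, −2) onto (25, ∞); the right piece maps [−2, ∞) onto (−∞, 25].
These images are disjoint, so no value is attained by both pieces. Therefore f is injective.
Because the two images are disjoint, no x < −2 has f(x) = f(−2), so we compute f⁻¹(29): 29 lies in (25, ∞), so solve −5x + 15 = 29: x = (29 − 15)/(−5) = −14/5.

-14/5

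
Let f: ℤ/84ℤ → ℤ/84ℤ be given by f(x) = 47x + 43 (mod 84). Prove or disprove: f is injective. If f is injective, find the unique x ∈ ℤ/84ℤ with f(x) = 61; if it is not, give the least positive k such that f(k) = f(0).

Suppose f(a) = f(b) in ℤ/84ℤ. Then 47a + 43 ≡ 47b + 43 (mod 84), thus 47(a − b) ≡ 0 (mod 84).
Since gcd(47, 84) = 1, 47 is invertible modulo 84, therefore a − b ≡ 0 (mod 84), i.e. a = b.
So f is injective.
We now compute 47⁻¹ mod 84 explicitly. Euclid's algorithm: 84 = 1·47 + 37, 47 = 1·37 + 10, 37 = 3·10 + 7, 10 = 1·7 + 3, 7 = 2·3 + 1; back-substituting gives 1 = 59·47 − 33·84, so 47⁻¹ ≡ 59 (mod 84).
Since f is injective, we find f⁻¹(61): we need 47x ≡ 61 − 43 ≡ 18 (mod 84). Using 47⁻¹ = 59: x ≡ 59·18 = 1062 = 12·84 + 54, so x = 54.
Check: f(54) = 47·54 + 43 = 2581 = 30·84 + 61 ≡ 61 (mod 84).

54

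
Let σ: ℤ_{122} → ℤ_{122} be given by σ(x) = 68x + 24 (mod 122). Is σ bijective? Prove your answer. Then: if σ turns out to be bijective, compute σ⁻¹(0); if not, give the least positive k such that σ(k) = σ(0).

61

We have gcd(68, 122) = 2 > 1. Taking x_1 = 0 and x_2 = 61: σ(0) = 24 and σ(61) = 68·61 + 24 = 4172 ≡ 24 (mod 122).
So σ(0) = σ(61) while 0 ≠ 61, so σ is not injective, hence not bijective.
Since σ is not bijective, we find the least positive k with σ(k) = σ(0): this means 68k ≡ 0 (mod 122), i.e. 122 ∣ 68k. Since gcd(68, 122) = 2, dividing through by 2 this holds exactly when 61 ∣ 34k, and as gcd(34, 61) = 1, exactly when 61 ∣ k.
The smallest positive such k is 61.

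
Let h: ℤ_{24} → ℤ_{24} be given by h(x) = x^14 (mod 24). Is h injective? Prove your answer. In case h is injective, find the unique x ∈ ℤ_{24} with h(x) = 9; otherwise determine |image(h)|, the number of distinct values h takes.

h(2): Repeated squaring mod 24: 2^1 ≡ 2, 2^2 ≡ 2² = 4, 2^4 ≡ 4² = 16, 2^8 ≡ 16² = 256 ≡ 16. Since 14 = 8 + 4 + 2, 2^14 ≡ 16·16·4: 16·16 = 256 ≡ 16, then 16·4 = 64 ≡ 16. So 2^14 ≡ 16 (mod 24).
h(4): Repeated squaring mod 24: 4^1 ≡ 4, 4^2 ≡ 4² = 16, 4^4 ≡ 16² = 256 ≡ 16, 4^8 ≡ 16² = 256 ≡ 16. Since 14 = 8 + 4 + 2, 4^14 ≡ 16·16·16: 16·16 = 256 ≡ 16, then 16·16 = 256 ≡ 16. So 4^14 ≡ 16 (mod 24).
So h(2) = h(4) = 16 while 2 ≠ 4, hence h is not injective.
Since h is not injective, we determine |image(h)|. Computing x^14 mod 24 for each x (by repeated squaring, reducing mod 24 at every step), the values h(0), h(1), …, h(23) are: 0, 1, 16, 9, 16, 1, 0, 1, 16, 9, 16, 1, 0, 1, 16, 9, 16, 1, 0, 1, 16, 9, 16, 1.
The distinct values are {0, 1, 9, 16}; there are 4 of them.

4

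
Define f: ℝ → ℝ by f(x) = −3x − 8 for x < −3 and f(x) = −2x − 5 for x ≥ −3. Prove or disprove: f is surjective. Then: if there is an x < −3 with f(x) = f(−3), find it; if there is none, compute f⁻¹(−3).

-1

Both pieces are strictly decreasing (slopes −3 and −2), so each is injective on its own interval.
The left piece maps (−∞, −3) onto (1, ∞); the right piece maps [−3, ∞) onto (−∞, 1].
These images together cover ℝ, so f is surjective.
Because the two images are disjoint, no x < −3 has f(x) = f(−3), so we compute f⁻¹(−3): −3 lies in (−∞, 1], so solve −2x − 5 = −3: x = (−3 + 5)/(−2) = −1.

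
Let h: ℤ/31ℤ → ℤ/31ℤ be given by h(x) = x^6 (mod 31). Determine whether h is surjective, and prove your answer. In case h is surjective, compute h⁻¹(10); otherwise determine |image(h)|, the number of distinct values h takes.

h(1) = 1^6 = 1.
h(5): Repeated squaring mod 31: 5^1 ≡ 5, 5^2 ≡ 5² = 25, 5^4 ≡ 25² = 625 ≡ 5. Since 6 = 4 + 2, 5^6 ≡ 5·25: 5·25 = 125 ≡ 1. So 5^6 ≡ 1 (mod 31).
So h(1) = h(5) = 1 while 1 ≠ 5, thus h is not injective.
A non-injective map from the 31-element set ℤ/31ℤ to itself takes at most 30 distinct values, so it cannot be surjective. Hence h is not surjective.
Since h is not surjective, we determine |image(h)|. Computing x^6 mod 31 for each x (by repeated squaring, reducing mod 31 at every step), the values h(0), h(1), …, h(30) are: 0, 1, 2, 16, 4, 1, 1, 4, 8, 8, 2, 4, 2, 16, 8, 16, 16, 8, 16, 2, 4, 2, 8, 8, 4, 1, 1, 4, 16, 2, 1.
The distinct values are {0, 1, 2, 4, 8, 16}; there are 6 of them.

6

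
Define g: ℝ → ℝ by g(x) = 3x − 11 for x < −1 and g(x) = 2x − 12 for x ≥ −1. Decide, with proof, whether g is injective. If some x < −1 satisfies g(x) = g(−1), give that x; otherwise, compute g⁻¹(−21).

Both pieces are strictly increasing (slopes 3 and 2), so each is injective on its own interval.
The left piece maps (−∞, −1) onto (−∞, −14); the right piece maps [−1, ∞) onto [−14, ∞).
These images are disjoint, so no value is attained by both pieces. Therefore g is injective.
Because the two images are disjoint, no x < −1 has g(x) = g(−1), so we compute g⁻¹(−21): −21 lies in (−∞, −14), so solve 3x − 11 = −21: x = (−21 + 11)/3 = −10/3.

-10/3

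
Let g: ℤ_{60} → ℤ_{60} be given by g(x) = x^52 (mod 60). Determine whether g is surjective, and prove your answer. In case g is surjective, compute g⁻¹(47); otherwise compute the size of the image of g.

g(2): Repeated squaring mod 60: 2^1 ≡ 2, 2^2 ≡ 2² = 4, 2^4 ≡ 4² = 16, 2^8 ≡ 16² = 256 ≡ 16, 2^16 ≡ 16² = 256 ≡ 16, 2^32 ≡ 16² = 256 ≡ 16. Since 52 = 32 + 16 + 4, 2^52 ≡ 16·16·16: 16·16 = 256 ≡ 16, then 16·16 = 256 ≡ 16. So 2^52 ≡ 16 (mod 60).
g(4): Repeated squaring mod 60: 4^1 ≡ 4, 4^2 ≡ 4² = 16, 4^4 ≡ 16² = 256 ≡ 16, 4^8 ≡ 16² = 256 ≡ 16, 4^16 ≡ 16² = 256 ≡ 16, 4^32 ≡ 16² = 256 ≡ 16. Since 52 = 32 + 16 + 4, 4^52 ≡ 16·16·16: 16·16 = 256 ≡ 16, then 16·16 = 256 ≡ 16. So 4^52 ≡ 16 (mod 60).
So g(2) = g(4) = 16 while 2 ≠ 4, therefore g is not injective.
A non-injective map from the 60-element set ℤ_{60} to itself takes at most 59 distinct values, so it cannot be surjective. So g is not surjective.
Since g is not surjective, we determine |image(g)|. Computing x^52 mod 60 for each x (by repeated squaring, reducing mod 60 at every step), the values g(0), g(1), …, g(59) are: 0, 1, 16, 21, 16, 25, 36, 1, 16, 21, 40, 1, 36, 1, 16, 45, 16, 1, 36, 1, 40, 21, 16, 1, 36, 25, 16, 21, 16, 1, 0, 1, 16, 21, 16, 25, 36, 1, 16, 21, 40, 1, 36, 1, 16, 45, 16, 1, 36, 1, 40, 21, 16, 1, 36, 25, 16, 21, 16, 1.
The distinct values are {0, 1, 16, 21, 25, 36, 40, 45}; there are 8 of them.

8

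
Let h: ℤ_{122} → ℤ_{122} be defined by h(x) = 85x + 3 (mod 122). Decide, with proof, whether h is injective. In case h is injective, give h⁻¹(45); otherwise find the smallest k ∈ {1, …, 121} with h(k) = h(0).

Recall that h is injective if h(a) = h(b) implies a = b.
If h(a) = h(b), then 85a ≡ 85b (mod 122). Because gcd(85, 122) = 1, we may cancel 85 to get a ≡ b (mod 122).
Thus h is injective.
We now compute 85⁻¹ mod 122 explicitly. Euclid's algorithm: 122 = 1·85 + 37, 85 = 2·37 + 11, 37 = 3·11 + 4, 11 = 2·4 + 3, 4 = 1·3 + 1; back-substituting gives 1 = 89·85 − 62·122, so 85⁻¹ ≡ 89 (mod 122).
Since h is injective, we find h⁻¹(45): we need 85x ≡ 45 − 3 ≡ 42 (mod 122). Using 85⁻¹ = 89: x ≡ 89·42 = 3738 = 30·122 + 78, so x = 78.
Check: h(78) = 85·78 + 3 = 6633 = 54·122 + 45 ≡ 45 (mod 122).

78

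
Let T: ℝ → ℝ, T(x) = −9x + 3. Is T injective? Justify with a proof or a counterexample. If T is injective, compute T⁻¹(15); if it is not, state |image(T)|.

-4/3

Suppose T(s) = T(t). Then −9s + 3 = −9t + 3, thus −9s = −9t, thus s = t.
Hence T is injective.
Since T is injective, we compute T⁻¹(15) = (15 − 3)/(−9) = −4/3.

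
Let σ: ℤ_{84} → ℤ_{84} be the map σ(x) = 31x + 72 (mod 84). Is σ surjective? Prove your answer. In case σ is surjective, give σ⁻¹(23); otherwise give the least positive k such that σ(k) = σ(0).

Recall: σ is surjective if every y in the codomain equals σ(x) for some x in the domain.
Since gcd(31, 84) = 1, 31 is invertible modulo 84. Euclid's algorithm: 84 = 2·31 + 22, 31 = 1·22 + 9, 22 = 2·9 + 4, 9 = 2·4 + 1; back-substituting gives 1 = 19·31 − 7·84, so 31⁻¹ ≡ 19 (mod 84).
For any y ∈ ℤ_{84}, x = 19(y − 72) mod 84 satisfies σ(x) = 31·19(y − 72) + 72 ≡ y (since 31·19 ≡ 1 mod 84). So every y has a preimage.
Therefore σ is surjective.
Since σ is surjective, we find σ⁻¹(23): we need 31x ≡ 23 − 72 ≡ 35 (mod 84). Using 31⁻¹ = 19: x ≡ 19·35 = 665 = 7·84 + 77, so x = 77.
Check: σ(77) = 31·77 + 72 = 2459 = 29·84 + 23 ≡ 23 (mod 84).

77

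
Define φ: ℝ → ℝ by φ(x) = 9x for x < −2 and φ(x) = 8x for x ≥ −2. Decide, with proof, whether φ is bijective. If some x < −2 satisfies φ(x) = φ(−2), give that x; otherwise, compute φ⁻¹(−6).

-3/4

Both pieces are strictly increasing (slopes 9 and 8), so each is injective on its own interval.
The left piece maps (−∞, −2) onto (−∞, −18); the right piece maps [−2, ∞) onto [−16, ∞).
The images leave a gap (−18 has no preimage), so φ is not surjective, hence not bijective.
Because the two images are disjoint, no x < −2 has φ(x) = φ(−2), so we compute φ⁻¹(−6): −6 lies in [−16, ∞), so solve 8x = −6: x = (−6 − 0)/8 = −3/4.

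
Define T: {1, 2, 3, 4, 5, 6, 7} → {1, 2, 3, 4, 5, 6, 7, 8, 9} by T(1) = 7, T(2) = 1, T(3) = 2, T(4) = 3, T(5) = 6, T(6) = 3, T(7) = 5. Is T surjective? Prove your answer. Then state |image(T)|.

No element maps to 4, so T is not surjective.
The image of T is {1, 2, 3, 5, 6, 7}, which has 6 elements.

6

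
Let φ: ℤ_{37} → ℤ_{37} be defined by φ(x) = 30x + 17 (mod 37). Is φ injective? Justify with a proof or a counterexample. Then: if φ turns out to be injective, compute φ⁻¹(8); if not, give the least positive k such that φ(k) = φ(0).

33

Recall: φ is injective when φ(x_1) = φ(x_2) forces x_1 = x_2.
If φ(x_1) = φ(x_2), then 30x_1 ≡ 30x_2 (mod 37). Because gcd(30, 37) = 1, we may cancel 30 to get x_1 ≡ x_2 (mod 37).
Thus φ is injective.
We now compute 30⁻¹ mod 37 explicitly. Euclid's algorithm: 37 = 1·30 + 7, 30 = 4·7 + 2, 7 = 3·2 + 1; back-substituting gives 1 = 21·30 − 17·37, so 30⁻¹ ≡ 21 (mod 37).
Since φ is injective, we find φ⁻¹(8): we need 30x ≡ 8 − 17 ≡ 28 (mod 37). Using 30⁻¹ = 21: x ≡ 21·28 = 588 = 15·37 + 33, so x = 33.
Check: φ(33) = 30·33 + 17 = 1007 = 27·37 + 8 ≡ 8 (mod 37).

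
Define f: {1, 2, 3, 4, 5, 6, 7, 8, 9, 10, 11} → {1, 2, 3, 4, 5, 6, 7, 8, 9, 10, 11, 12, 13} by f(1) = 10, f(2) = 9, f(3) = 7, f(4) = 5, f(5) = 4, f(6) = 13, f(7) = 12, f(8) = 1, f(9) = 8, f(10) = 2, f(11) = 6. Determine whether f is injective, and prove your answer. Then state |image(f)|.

11

The values f(1), …, f(11) are 10, 9, 7, 5, 4, 13, 12, 1, 8, 2, 6 — all distinct.
So f(a) = f(b) only when a = b, and f is injective.
The image of f is {1, 2, 4, 5, 6, 7, 8, 9, 10, 12, 13}, which has 11 elements.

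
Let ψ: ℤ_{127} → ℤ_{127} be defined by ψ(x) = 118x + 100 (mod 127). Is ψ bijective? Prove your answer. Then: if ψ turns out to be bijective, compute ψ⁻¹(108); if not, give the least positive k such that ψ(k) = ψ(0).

If ψ(a) = ψ(b), then 118a ≡ 118b (mod 127). Because gcd(118, 127) = 1, we may cancel 118 to get a ≡ b (mod 127).
We now compute 118⁻¹ mod 127 explicitly. Euclid's algorithm: 127 = 1·118 + 9, 118 = 13·9 + 1; back-substituting gives 1 = 14·118 − 13·127, so 118⁻¹ ≡ 14 (mod 127).
Then y ↦ 14(y − 100) is a two-sided inverse to ψ, so every y ∈ ℤ_{127} has a preimage.
Hence ψ is bijective.
Since ψ is bijective, we compute ψ⁻¹(108): solve 118x + 100 ≡ 108 (mod 127), i.e. 118x ≡ 8 (mod 127).
Multiplying by 118⁻¹ = 14 gives x ≡ 14·8 = 112 ≡ 112 (mod 127).
Check: ψ(112) = 118·112 + 100 = 13316 = 104·127 + 108 ≡ 108 (mod 127).

112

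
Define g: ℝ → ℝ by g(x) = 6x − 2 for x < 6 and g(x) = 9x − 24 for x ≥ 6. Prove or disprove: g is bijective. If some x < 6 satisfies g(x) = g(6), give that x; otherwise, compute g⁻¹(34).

16/3

Both pieces are strictly increasing (slopes 6 and 9), so each is injective on its own interval.
The left piece maps (−∞, 6) onto (−∞, 34); the right piece maps [6, ∞) onto [30, ∞).
These images overlap. In particular g(6) = 30 (right piece), and solving 6x − 2 = 30 on the left piece gives x = 16/3 < 6.
So g(16/3) = g(6) with 16/3 ≠ 6, and g is not injective, hence not bijective. This x = 16/3 is the requested value below 6.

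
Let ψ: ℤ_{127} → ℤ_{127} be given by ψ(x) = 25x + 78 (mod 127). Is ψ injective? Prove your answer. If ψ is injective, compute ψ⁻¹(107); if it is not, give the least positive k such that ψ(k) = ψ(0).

118

Suppose ψ(u) = ψ(v) in ℤ_{127}. Then 25u + 78 ≡ 25v + 78 (mod 127), hence 25(u − v) ≡ 0 (mod 127).
Since gcd(25, 127) = 1, 25 is invertible modulo 127, hence u − v ≡ 0 (mod 127), i.e. u = v.
Hence ψ is injective.
We now compute 25⁻¹ mod 127 explicitly. Euclid's algorithm: 127 = 5·25 + 2, 25 = 12·2 + 1; back-substituting gives 1 = 61·25 − 12·127, so 25⁻¹ ≡ 61 (mod 127).
Since ψ is injective, we compute ψ⁻¹(107): solve 25x + 78 ≡ 107 (mod 127), i.e. 25x ≡ 29 (mod 127).
Multiplying by 25⁻¹ = 61 gives x ≡ 61·29 = 1769 = 13·127 + 118 ≡ 118 (mod 127).
Check: ψ(118) = 25·118 + 78 = 3028 = 23·127 + 107 ≡ 107 (mod 127).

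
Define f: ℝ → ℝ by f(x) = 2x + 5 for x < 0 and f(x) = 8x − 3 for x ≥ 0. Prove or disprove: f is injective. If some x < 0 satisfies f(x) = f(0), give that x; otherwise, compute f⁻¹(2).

Both pieces are strictly increasing (slopes 2 and 8), so each is injective on its own interval.
The left piece maps (−∞, 0) onto (−∞, 5); the right piece maps [0, ∞) onto [−3, ∞).
These images overlap. In particular f(0) = −3 (right piece), and solving 2x + 5 = −3 on the left piece gives x = −4 < 0.
So f(−4) = f(0) with −4 ≠ 0, and f is not injective. This x = −4 is the requested value below 0.

-4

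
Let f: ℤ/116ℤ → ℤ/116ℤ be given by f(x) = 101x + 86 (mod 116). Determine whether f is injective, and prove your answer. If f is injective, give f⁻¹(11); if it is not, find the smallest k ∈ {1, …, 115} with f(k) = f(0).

By definition, f is injective if f(s) = f(t) implies s = t.
Suppose f(s) = f(t) in ℤ/116ℤ. Then 101s + 86 ≡ 101t + 86 (mod 116), therefore 101(s − t) ≡ 0 (mod 116).
Since gcd(101, 116) = 1, 101 is invertible modulo 116, hence s − t ≡ 0 (mod 116), i.e. s = t.
Hence f is injective.
We now compute 101⁻¹ mod 116 explicitly. Euclid's algorithm: 116 = 1·101 + 15, 101 = 6·15 + 11, 15 = 1·11 + 4, 11 = 2·4 + 3, 4 = 1·3 + 1; back-substituting gives 1 = 85·101 − 74·116, so 101⁻¹ ≡ 85 (mod 116).
Since f is injective, we compute f⁻¹(11): solve 101x + 86 ≡ 11 (mod 116), i.e. 101x ≡ 41 (mod 116).
Multiplying by 101⁻¹ = 85 gives x ≡ 85·41 = 3485 = 30·116 + 5 ≡ 5 (mod 116).
Check: f(5) = 101·5 + 86 = 591 = 5·116 + 11 ≡ 11 (mod 116).

5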